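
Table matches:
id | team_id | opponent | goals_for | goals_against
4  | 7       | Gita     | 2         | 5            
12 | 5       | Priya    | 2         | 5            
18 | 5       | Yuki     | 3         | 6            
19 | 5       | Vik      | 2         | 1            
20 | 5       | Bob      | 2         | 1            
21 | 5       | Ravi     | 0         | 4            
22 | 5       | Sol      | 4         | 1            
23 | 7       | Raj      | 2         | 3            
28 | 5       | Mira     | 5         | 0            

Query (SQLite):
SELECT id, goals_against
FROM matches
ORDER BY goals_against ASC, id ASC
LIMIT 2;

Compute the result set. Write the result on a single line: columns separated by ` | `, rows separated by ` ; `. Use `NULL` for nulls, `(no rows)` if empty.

28 | 0 ; 19 | 1

Sort by goals_against asc, tiebreak id asc: (0, id=28), (1, id=19), (1, id=20), (1, id=22), (3, id=23) …. Take first 2.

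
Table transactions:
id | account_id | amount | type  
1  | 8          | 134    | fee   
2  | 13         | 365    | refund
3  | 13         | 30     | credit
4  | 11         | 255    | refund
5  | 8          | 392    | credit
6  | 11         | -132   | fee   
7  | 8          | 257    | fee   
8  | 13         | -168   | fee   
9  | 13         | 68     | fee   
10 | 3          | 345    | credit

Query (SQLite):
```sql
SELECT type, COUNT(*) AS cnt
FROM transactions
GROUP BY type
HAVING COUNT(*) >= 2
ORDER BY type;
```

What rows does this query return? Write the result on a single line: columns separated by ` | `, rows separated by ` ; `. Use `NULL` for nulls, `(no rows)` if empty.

credit | 3 ; fee | 5 ; refund | 2

Partition transactions by type; compute COUNT(*) within each group.
HAVING: keep groups with count ≥ 2.
  credit: ids {3, 5, 10} → COUNT(*)=3
  fee: ids {1, 6, 7, 8, 9} → COUNT(*)=5
  refund: ids {2, 4} → COUNT(*)=2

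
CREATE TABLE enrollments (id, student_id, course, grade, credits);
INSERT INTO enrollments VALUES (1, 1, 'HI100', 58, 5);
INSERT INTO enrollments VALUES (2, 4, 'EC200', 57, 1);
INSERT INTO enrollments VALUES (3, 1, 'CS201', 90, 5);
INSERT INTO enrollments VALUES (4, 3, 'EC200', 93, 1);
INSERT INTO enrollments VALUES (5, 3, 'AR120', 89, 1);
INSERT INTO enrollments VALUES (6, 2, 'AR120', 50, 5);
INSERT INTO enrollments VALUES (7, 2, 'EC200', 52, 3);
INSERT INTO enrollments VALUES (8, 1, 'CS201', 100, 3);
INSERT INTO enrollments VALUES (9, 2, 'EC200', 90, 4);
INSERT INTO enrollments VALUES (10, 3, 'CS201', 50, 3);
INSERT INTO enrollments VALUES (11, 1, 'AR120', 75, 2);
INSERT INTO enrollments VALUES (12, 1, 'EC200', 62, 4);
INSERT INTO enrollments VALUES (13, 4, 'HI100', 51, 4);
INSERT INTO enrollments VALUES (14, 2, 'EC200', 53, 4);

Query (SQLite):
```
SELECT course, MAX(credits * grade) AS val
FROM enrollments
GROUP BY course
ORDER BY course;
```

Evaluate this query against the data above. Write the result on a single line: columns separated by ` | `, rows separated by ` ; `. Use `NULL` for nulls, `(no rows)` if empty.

AR120 | 250 ; CS201 | 450 ; EC200 | 360 ; HI100 | 290

For each row compute credits * grade.
Group by course; take MAX of the expression per group.
  AR120: ids {5, 6, 11} → MAX(credits * grade)=250
  CS201: ids {3, 8, 10} → MAX(credits * grade)=450
  EC200: ids {2, 4, 7, 9, 12, 14} → MAX(credits * grade)=360
  HI100: ids {1, 13} → MAX(credits * grade)=290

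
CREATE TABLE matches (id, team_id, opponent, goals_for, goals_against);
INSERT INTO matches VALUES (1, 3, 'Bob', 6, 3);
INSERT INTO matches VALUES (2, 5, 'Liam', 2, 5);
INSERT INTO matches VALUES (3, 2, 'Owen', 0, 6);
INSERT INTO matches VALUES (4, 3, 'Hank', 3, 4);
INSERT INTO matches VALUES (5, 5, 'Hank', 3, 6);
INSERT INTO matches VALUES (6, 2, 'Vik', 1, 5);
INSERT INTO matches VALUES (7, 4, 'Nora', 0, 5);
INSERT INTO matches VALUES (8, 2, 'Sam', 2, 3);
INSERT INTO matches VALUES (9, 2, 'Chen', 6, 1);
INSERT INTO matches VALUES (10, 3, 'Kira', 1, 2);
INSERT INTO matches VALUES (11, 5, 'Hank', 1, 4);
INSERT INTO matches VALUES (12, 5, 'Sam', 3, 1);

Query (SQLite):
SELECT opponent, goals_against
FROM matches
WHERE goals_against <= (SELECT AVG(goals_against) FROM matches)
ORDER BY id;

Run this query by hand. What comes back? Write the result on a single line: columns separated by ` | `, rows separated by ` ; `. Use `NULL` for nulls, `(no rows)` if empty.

Bob | 3 ; Sam | 3 ; Chen | 1 ; Kira | 2 ; Sam | 1

Scalar subquery: AVG(goals_against) over all matches rows = 3.75.
Keep rows where goals_against <= that value.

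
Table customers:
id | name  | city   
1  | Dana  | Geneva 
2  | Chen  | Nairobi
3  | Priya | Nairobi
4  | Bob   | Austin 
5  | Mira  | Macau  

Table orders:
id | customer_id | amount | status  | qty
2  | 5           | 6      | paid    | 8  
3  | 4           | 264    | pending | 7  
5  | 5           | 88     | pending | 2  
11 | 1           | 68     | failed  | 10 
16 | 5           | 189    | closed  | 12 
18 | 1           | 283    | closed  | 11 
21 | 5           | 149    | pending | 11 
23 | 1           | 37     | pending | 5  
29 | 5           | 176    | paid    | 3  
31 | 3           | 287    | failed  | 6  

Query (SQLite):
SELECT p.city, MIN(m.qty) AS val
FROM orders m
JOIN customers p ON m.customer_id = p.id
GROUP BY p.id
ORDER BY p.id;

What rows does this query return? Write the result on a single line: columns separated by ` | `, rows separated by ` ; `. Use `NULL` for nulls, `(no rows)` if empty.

Geneva | 5 ; Nairobi | 6 ; Austin | 7 ; Macau | 2

Join each orders row to its customers via customer_id.
Group joined rows by customers.id; compute MIN(m.qty) per group.
  1: ids {11, 18, 23} → MIN(m.qty)=5
  3: ids {31} → MIN(m.qty)=6
  4: ids {3} → MIN(m.qty)=7
  5: ids {2, 5, 16, 21, 29} → MIN(m.qty)=2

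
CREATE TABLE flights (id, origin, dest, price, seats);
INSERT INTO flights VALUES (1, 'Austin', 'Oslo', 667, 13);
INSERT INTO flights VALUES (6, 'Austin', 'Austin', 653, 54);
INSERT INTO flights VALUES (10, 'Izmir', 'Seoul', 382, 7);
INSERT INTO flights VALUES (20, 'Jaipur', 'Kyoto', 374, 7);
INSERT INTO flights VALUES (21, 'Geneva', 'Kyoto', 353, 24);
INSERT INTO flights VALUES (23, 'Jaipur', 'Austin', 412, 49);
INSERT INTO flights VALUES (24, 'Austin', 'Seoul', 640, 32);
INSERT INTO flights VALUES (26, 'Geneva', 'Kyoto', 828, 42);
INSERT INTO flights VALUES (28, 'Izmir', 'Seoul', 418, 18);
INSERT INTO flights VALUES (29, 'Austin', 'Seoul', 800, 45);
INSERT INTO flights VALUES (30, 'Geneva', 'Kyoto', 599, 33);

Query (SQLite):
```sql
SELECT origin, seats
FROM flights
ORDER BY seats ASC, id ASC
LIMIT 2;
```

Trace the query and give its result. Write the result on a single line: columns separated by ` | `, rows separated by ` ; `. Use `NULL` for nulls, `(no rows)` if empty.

Izmir | 7 ; Jaipur | 7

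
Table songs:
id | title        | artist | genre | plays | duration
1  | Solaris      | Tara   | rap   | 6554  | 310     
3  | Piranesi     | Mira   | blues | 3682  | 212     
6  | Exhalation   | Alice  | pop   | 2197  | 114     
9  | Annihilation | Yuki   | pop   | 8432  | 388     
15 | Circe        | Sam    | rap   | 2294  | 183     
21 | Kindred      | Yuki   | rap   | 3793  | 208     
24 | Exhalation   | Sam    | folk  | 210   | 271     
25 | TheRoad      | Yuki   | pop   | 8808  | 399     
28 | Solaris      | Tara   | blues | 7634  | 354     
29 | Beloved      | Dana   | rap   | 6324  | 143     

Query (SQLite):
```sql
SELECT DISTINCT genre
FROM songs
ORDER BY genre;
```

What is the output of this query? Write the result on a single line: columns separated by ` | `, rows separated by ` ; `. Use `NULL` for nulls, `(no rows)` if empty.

Collect distinct genre values from songs.

blues ; folk ; pop ; rap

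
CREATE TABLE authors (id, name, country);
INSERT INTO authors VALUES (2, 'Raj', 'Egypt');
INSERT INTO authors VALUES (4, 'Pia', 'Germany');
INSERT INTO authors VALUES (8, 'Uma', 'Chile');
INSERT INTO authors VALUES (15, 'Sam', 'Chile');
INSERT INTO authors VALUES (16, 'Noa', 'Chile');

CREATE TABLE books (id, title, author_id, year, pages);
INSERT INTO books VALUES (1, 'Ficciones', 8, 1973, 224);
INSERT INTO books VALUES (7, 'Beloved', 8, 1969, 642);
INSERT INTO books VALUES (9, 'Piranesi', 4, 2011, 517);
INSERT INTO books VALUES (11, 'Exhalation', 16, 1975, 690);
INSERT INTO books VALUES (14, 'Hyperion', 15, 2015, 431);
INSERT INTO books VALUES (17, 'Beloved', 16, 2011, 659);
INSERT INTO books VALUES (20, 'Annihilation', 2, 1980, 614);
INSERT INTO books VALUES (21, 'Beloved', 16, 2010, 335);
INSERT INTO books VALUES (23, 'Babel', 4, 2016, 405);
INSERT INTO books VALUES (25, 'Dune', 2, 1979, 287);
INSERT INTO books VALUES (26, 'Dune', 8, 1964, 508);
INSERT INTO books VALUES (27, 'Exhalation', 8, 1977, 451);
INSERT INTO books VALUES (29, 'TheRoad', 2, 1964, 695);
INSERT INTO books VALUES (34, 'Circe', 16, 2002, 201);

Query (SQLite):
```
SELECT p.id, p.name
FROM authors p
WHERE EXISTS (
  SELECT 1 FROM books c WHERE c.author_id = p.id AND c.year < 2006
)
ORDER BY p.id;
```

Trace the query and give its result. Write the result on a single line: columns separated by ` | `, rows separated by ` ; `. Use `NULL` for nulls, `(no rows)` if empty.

2 | Raj ; 8 | Uma ; 16 | Noa

For each authors row, check whether any books with matching author_id has year < 2006.
Keep rows where that is true.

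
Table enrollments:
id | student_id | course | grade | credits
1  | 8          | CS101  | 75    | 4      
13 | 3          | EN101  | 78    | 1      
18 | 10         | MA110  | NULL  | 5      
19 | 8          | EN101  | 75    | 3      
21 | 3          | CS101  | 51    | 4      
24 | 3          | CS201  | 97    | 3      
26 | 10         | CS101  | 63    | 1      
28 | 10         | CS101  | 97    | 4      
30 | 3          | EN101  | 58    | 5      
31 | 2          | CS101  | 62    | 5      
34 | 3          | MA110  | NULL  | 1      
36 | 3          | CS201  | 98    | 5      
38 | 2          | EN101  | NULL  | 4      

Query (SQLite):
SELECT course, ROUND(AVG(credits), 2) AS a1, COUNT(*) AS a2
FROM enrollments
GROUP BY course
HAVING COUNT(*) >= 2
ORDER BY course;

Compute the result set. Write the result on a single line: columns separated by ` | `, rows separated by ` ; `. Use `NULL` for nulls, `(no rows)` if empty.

CS101 | 3.6 | 5 ; CS201 | 4 | 2 ; EN101 | 3.25 | 4 ; MA110 | 3 | 2

Group enrollments by course.
Per group compute: ROUND(AVG(credits), 2), COUNT(*).
HAVING: drop groups with fewer than 2 rows.
  CS101: ids {1, 21, 26, 28, 31} → ROUND(AVG(credits), 2)=3.6, COUNT(*)=5
  CS201: ids {24, 36} → ROUND(AVG(credits), 2)=4, COUNT(*)=2
  EN101: ids {13, 19, 30, 38} → ROUND(AVG(credits), 2)=3.25, COUNT(*)=4
  MA110: ids {18, 34} → ROUND(AVG(credits), 2)=3, COUNT(*)=2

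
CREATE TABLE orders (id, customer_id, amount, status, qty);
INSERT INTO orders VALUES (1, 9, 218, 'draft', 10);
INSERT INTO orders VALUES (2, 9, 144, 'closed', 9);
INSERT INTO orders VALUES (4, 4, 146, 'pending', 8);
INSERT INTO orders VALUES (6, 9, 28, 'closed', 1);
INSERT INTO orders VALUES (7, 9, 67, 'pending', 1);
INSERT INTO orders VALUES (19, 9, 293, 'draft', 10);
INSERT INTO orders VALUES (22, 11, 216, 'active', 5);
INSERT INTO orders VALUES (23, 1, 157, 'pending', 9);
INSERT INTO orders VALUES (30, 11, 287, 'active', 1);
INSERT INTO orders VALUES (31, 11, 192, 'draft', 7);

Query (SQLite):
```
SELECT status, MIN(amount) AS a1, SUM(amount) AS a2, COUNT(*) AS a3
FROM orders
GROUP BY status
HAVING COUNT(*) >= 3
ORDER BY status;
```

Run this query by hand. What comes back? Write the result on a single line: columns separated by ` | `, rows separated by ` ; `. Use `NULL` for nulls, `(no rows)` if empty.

draft | 192 | 703 | 3 ; pending | 67 | 370 | 3

Group orders by status.
Per group compute: MIN(amount), SUM(amount), COUNT(*).
HAVING: drop groups with fewer than 3 rows.
  active: ids {22, 30} → MIN(amount)=216, SUM(amount)=503, COUNT(*)=2
  closed: ids {2, 6} → MIN(amount)=28, SUM(amount)=172, COUNT(*)=2
  draft: ids {1, 19, 31} → MIN(amount)=192, SUM(amount)=703, COUNT(*)=3
  pending: ids {4, 7, 23} → MIN(amount)=67, SUM(amount)=370, COUNT(*)=3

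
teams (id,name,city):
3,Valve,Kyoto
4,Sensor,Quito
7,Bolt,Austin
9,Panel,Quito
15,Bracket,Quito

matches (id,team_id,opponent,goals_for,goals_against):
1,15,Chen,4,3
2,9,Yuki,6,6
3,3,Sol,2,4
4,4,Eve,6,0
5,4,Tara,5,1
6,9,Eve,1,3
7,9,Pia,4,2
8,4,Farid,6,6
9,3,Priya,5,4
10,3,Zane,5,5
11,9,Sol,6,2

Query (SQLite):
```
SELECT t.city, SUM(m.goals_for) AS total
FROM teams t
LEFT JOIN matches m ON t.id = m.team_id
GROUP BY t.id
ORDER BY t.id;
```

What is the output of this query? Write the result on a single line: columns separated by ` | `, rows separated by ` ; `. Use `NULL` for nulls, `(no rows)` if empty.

Kyoto | 12 ; Quito | 17 ; Austin | NULL ; Quito | 17 ; Quito | 4

LEFT JOIN keeps every teams row; unmatched ones get NULL for matches columns.
Group by teams.id and compute SUM(m.goals_for). SUM over an all-NULL group is NULL.
  3: ids {3, 9, 10} → SUM(m.goals_for)=12
  4: ids {4, 5, 8} → SUM(m.goals_for)=17
  7: ids {—} → SUM(m.goals_for)=NULL
  9: ids {2, 6, 7, 11} → SUM(m.goals_for)=17
  15: ids {1} → SUM(m.goals_for)=4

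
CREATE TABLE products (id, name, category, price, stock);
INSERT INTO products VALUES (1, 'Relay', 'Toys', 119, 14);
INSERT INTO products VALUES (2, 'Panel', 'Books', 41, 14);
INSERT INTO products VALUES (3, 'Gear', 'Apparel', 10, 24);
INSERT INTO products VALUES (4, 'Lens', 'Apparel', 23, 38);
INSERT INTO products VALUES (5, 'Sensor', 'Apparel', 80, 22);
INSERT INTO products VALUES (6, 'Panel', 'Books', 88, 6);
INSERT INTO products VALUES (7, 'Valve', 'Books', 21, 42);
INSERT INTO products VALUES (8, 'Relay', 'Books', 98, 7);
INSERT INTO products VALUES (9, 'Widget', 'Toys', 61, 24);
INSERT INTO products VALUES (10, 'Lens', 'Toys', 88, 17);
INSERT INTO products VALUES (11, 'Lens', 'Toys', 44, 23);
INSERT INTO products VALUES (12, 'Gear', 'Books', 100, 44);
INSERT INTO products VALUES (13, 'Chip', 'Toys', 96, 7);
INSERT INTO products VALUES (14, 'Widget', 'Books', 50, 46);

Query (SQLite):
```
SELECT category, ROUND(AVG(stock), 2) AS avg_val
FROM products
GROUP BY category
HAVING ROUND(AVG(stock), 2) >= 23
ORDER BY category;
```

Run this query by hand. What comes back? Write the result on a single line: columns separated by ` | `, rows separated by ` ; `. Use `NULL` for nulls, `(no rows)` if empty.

Apparel | 28 ; Books | 26.5

Partition products by category; compute ROUND(AVG(stock), 2) within each group.
HAVING: keep groups where ROUND(AVG(stock), 2) >= 23.
  Apparel: ids {3, 4, 5} → ROUND(AVG(stock), 2)=28
  Books: ids {2, 6, 7, 8, 12, 14} → ROUND(AVG(stock), 2)=26.5
  Toys: ids {1, 9, 10, 11, 13} → ROUND(AVG(stock), 2)=17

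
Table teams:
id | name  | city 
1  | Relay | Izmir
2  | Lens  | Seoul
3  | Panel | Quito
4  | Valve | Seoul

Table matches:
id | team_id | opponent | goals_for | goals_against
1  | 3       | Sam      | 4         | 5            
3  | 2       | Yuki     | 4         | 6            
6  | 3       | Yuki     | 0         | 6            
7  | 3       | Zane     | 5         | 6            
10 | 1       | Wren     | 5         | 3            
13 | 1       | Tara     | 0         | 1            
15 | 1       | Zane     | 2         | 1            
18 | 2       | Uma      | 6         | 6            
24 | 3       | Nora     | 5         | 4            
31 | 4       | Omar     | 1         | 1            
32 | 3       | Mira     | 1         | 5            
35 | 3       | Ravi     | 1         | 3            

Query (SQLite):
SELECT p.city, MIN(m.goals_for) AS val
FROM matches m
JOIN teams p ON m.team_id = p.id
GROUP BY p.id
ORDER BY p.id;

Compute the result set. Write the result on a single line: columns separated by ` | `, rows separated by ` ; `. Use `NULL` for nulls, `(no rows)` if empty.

Izmir | 0 ; Seoul | 4 ; Quito | 0 ; Seoul | 1

Join each matches row to its teams via team_id.
Group joined rows by teams.id; compute MIN(m.goals_for) per group.
  1: ids {10, 13, 15} → MIN(m.goals_for)=0
  2: ids {3, 18} → MIN(m.goals_for)=4
  3: ids {1, 6, 7, 24, 32, 35} → MIN(m.goals_for)=0
  4: ids {31} → MIN(m.goals_for)=1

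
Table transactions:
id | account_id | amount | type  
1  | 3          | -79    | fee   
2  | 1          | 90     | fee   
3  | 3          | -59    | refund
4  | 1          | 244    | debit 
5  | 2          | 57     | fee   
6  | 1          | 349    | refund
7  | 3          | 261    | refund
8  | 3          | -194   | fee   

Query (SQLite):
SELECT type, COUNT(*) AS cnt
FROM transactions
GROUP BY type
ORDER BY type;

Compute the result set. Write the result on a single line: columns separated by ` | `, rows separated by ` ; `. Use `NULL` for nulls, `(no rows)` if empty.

debit | 1 ; fee | 4 ; refund | 3

Partition transactions by type; compute COUNT(*) within each group.
  debit: ids {4} → COUNT(*)=1
  fee: ids {1, 2, 5, 8} → COUNT(*)=4
  refund: ids {3, 6, 7} → COUNT(*)=3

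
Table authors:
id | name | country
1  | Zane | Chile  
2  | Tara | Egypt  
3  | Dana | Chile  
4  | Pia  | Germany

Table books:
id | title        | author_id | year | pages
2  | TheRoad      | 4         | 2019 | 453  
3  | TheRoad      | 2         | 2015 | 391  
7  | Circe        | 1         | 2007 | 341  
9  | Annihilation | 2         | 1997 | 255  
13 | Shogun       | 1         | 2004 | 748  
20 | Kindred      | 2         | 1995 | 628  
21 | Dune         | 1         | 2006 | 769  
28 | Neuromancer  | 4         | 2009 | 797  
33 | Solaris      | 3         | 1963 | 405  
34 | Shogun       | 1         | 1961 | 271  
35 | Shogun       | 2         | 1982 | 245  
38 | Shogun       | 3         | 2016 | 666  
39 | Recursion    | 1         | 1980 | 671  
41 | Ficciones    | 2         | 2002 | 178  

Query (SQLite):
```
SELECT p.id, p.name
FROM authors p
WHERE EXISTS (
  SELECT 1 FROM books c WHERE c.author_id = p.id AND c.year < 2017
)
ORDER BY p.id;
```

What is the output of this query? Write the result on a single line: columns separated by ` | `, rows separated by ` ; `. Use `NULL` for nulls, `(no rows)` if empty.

1 | Zane ; 2 | Tara ; 3 | Dana ; 4 | Pia

For each authors row, check whether any books with matching author_id has year < 2017.
Keep rows where that is true.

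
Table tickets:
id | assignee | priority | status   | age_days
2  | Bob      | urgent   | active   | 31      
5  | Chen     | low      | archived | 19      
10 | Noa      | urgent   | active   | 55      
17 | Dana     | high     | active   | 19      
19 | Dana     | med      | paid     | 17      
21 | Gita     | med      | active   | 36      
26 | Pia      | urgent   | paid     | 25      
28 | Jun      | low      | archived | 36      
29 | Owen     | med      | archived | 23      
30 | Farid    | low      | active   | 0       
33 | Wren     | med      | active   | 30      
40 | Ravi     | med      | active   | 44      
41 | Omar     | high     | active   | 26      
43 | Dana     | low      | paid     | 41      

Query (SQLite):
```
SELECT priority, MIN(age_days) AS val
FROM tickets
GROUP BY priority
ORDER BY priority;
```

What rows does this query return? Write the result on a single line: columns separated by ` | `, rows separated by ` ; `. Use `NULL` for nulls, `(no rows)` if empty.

Partition tickets by priority; compute MIN(age_days) within each group.
  high: ids {17, 41} → MIN(age_days)=19
  low: ids {5, 28, 30, 43} → MIN(age_days)=0
  med: ids {19, 21, 29, 33, 40} → MIN(age_days)=17
  urgent: ids {2, 10, 26} → MIN(age_days)=25

high | 19 ; low | 0 ; med | 17 ; urgent | 25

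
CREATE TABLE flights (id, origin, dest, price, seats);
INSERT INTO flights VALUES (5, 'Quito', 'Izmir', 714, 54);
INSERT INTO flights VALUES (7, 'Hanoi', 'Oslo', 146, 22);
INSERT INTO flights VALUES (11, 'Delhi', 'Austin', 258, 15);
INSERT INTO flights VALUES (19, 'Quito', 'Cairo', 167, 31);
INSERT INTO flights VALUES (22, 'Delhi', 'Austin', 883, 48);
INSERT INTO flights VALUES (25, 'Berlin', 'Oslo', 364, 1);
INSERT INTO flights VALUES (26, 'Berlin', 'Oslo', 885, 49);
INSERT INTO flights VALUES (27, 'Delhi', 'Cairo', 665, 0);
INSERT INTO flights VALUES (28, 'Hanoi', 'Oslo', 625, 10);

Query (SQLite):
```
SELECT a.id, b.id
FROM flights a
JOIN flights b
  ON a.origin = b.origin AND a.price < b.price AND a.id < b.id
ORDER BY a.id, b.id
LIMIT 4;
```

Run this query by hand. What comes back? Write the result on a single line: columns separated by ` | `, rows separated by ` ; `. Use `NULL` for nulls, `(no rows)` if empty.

7 | 28 ; 11 | 22 ; 11 | 27 ; 25 | 26

Pairs (a,b) with same origin, a.price < b.price, a.id < b.id.
origin groups: Berlin:{25,26} Delhi:{11,22,27} Hanoi:{7,28} Quito:{5,19}
Ordered by (a.id, b.id); first 4.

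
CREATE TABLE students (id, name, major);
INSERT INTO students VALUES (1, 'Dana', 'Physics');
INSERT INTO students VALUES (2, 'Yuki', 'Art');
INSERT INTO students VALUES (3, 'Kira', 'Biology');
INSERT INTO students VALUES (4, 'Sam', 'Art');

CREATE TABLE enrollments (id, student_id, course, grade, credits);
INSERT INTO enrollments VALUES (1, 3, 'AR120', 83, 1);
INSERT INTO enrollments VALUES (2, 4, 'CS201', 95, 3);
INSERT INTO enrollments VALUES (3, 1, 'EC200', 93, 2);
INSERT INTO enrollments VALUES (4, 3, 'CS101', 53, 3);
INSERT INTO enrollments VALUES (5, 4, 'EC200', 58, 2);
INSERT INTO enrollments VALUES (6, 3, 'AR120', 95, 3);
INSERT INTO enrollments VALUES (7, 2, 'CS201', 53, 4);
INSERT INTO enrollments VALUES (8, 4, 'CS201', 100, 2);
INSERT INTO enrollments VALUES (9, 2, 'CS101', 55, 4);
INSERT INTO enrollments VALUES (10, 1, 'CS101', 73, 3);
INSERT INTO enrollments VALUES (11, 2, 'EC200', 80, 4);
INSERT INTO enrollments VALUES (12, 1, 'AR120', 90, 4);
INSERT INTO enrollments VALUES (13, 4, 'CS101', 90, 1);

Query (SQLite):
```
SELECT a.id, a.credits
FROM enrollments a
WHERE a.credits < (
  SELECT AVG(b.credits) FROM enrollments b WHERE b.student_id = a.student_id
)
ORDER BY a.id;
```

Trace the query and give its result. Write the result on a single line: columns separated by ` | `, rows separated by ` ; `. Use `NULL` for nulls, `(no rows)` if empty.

1 | 1 ; 3 | 2 ; 13 | 1

For each enrollments row a, compute AVG(credits) over rows sharing a.student_id.
Keep row a if a.credits < that per-group AVG.
  student_id=1: AVG(credits) = 3.0
  student_id=2: AVG(credits) = 4.0
  student_id=3: AVG(credits) = 2.333333
  student_id=4: AVG(credits) = 2.0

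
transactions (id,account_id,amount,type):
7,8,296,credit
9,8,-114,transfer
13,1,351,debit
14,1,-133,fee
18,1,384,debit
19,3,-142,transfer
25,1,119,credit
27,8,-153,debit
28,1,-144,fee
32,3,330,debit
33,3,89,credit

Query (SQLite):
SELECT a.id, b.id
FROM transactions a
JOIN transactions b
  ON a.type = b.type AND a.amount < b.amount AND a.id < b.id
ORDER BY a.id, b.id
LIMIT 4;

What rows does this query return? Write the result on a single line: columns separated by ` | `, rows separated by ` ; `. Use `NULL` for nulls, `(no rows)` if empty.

Pairs (a,b) with same type, a.amount < b.amount, a.id < b.id.
type groups: credit:{7,25,33} debit:{13,18,27,32} fee:{14,28} transfer:{9,19}
Ordered by (a.id, b.id); first 4.

13 | 18 ; 27 | 32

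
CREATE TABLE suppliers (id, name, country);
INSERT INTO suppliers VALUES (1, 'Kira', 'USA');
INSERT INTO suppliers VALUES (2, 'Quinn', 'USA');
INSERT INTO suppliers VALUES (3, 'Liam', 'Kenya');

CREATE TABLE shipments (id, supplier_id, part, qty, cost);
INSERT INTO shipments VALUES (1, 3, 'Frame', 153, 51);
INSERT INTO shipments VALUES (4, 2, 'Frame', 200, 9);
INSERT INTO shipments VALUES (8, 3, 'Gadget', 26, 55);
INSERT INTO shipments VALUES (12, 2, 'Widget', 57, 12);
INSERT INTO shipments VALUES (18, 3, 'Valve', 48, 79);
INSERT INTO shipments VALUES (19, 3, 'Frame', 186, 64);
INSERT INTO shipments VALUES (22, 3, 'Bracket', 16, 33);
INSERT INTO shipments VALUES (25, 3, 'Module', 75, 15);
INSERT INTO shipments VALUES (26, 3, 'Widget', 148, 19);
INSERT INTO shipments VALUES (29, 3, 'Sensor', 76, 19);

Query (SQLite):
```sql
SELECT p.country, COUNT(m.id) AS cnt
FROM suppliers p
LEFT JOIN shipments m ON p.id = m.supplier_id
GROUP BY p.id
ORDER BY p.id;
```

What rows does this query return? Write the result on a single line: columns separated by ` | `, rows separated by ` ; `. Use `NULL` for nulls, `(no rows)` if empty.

USA | 0 ; USA | 2 ; Kenya | 8

LEFT JOIN keeps every suppliers row; unmatched ones get NULL for shipments columns.
Group by suppliers.id and compute COUNT(m.id). COUNT(col) of an all-NULL group is 0.
  1: ids {—} → COUNT(m.id)=0
  2: ids {4, 12} → COUNT(m.id)=2
  3: ids {1, 8, 18, 19, 22, 25, 26, 29} → COUNT(m.id)=8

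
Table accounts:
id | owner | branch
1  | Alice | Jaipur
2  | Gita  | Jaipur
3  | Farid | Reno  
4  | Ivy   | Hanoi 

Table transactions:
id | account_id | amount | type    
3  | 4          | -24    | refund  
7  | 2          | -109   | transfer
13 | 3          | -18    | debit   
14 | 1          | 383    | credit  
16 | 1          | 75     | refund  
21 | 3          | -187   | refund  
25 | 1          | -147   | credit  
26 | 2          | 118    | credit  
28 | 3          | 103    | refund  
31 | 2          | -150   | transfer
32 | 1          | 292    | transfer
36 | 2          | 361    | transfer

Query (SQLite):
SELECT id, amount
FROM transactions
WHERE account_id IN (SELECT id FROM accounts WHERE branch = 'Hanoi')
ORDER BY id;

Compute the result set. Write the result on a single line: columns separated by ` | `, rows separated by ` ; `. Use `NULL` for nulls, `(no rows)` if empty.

3 | -24

Inner query: accounts.id where branch = 'Hanoi'.
Outer: keep transactions rows whose account_id is in that set.
Inner query → {4}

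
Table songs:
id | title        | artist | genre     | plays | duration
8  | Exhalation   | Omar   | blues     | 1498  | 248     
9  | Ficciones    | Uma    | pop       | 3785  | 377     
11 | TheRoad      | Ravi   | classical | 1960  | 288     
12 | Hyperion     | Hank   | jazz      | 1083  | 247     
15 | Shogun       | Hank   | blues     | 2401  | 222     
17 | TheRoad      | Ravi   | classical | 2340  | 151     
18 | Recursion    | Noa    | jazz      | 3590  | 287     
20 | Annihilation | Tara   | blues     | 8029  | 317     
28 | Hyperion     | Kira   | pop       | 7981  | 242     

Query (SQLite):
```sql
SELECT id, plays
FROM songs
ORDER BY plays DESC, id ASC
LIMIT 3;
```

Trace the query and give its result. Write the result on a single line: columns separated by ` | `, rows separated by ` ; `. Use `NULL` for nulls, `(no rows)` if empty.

Sort by plays desc, tiebreak id asc: (8029, id=20), (7981, id=28), (3785, id=9), (3590, id=18), (2401, id=15), (2340, id=17) …. Take first 3.

20 | 8029 ; 28 | 7981 ; 9 | 3785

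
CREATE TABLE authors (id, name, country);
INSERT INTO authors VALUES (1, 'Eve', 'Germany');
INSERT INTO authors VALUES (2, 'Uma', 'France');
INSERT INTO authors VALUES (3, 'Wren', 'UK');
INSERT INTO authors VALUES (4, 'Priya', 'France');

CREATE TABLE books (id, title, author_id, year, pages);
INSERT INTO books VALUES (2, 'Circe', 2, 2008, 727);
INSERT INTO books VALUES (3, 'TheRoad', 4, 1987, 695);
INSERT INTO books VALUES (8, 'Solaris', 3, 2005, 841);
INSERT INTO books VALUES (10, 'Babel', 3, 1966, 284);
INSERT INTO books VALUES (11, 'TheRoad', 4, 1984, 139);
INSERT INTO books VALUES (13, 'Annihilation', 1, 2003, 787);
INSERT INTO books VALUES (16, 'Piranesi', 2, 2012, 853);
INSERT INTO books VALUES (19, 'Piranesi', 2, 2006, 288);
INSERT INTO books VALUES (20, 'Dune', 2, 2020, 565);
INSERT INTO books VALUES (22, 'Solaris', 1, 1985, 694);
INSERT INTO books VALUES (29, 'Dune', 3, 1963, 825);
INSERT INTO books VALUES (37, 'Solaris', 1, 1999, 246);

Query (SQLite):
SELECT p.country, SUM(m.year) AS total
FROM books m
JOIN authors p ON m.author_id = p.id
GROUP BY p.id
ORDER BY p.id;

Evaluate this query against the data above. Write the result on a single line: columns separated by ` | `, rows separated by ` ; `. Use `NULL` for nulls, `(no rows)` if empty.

Germany | 5987 ; France | 8046 ; UK | 5934 ; France | 3971

Join each books row to its authors via author_id.
Group joined rows by authors.id; compute SUM(m.year) per group.
  1: ids {13, 22, 37} → SUM(m.year)=5987
  2: ids {2, 16, 19, 20} → SUM(m.year)=8046
  3: ids {8, 10, 29} → SUM(m.year)=5934
  4: ids {3, 11} → SUM(m.year)=3971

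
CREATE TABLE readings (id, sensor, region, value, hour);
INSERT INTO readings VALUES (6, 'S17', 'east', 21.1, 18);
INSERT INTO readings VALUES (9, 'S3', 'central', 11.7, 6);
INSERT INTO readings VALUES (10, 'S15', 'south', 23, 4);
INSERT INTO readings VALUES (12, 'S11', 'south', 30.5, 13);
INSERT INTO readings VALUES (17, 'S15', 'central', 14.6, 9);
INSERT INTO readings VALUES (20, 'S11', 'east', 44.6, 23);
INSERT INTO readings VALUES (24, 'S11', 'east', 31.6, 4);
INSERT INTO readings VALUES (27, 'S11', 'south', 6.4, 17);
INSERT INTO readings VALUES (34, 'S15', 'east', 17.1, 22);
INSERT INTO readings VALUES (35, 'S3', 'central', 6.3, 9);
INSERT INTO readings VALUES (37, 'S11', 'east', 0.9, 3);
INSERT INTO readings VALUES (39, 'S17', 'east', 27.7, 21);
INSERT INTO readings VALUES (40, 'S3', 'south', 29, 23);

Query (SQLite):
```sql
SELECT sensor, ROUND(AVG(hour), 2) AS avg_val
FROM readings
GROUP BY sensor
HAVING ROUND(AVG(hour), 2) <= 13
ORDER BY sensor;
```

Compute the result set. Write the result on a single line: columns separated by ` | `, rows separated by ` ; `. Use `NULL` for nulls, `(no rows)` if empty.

S11 | 12 ; S15 | 11.67 ; S3 | 12.67

Partition readings by sensor; compute ROUND(AVG(hour), 2) within each group.
HAVING: keep groups where ROUND(AVG(hour), 2) <= 13.
  S11: ids {12, 20, 24, 27, 37} → ROUND(AVG(hour), 2)=12
  S15: ids {10, 17, 34} → ROUND(AVG(hour), 2)=11.67
  S17: ids {6, 39} → ROUND(AVG(hour), 2)=19.5
  S3: ids {9, 35, 40} → ROUND(AVG(hour), 2)=12.67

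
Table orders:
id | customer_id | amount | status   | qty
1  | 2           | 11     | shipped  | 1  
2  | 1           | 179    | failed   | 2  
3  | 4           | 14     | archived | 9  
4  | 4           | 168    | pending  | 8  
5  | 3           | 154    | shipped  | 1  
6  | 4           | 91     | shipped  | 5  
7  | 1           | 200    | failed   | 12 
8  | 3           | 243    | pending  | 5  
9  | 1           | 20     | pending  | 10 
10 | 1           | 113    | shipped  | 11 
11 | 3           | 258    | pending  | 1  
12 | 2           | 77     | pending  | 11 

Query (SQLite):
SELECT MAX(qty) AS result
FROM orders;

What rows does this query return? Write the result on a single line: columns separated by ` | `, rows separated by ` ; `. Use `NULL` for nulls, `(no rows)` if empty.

12

All qty values: [1, 2, 9, 8, 1, 5, 12, 5, 10, 11, 1, 11].
MAX of non-NULL values = 12.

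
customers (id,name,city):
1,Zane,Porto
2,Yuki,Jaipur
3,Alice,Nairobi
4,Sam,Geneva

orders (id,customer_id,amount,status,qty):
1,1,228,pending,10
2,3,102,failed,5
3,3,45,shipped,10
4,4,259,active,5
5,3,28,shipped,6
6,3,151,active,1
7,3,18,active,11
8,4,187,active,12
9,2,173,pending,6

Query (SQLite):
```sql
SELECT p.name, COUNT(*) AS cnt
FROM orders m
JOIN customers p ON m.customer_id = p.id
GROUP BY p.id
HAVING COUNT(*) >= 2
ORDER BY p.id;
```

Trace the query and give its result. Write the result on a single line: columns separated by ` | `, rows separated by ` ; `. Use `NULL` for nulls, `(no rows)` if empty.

Alice | 5 ; Sam | 2

Join each orders row to its customers via customer_id.
Group joined rows by customers.id; compute COUNT(*) per group.
HAVING: keep groups with count ≥ 2.
  1: ids {1} → COUNT(*)=1
  2: ids {9} → COUNT(*)=1
  3: ids {2, 3, 5, 6, 7} → COUNT(*)=5
  4: ids {4, 8} → COUNT(*)=2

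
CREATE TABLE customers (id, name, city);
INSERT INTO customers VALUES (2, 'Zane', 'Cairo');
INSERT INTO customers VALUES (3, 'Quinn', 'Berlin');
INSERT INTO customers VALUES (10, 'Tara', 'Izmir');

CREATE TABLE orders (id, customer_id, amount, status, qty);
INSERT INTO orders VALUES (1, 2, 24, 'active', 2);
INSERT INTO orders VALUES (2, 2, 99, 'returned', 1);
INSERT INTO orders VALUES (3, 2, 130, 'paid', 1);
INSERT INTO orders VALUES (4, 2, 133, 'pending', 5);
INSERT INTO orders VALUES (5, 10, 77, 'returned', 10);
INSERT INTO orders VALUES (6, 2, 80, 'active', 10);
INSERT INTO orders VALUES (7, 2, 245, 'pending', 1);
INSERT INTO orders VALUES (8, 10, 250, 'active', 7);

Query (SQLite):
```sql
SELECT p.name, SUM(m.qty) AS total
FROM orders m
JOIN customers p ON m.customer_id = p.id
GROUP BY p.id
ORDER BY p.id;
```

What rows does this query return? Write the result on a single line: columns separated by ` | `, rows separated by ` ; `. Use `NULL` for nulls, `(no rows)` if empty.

Join each orders row to its customers via customer_id.
Group joined rows by customers.id; compute SUM(m.qty) per group.
  2: ids {1, 2, 3, 4, 6, 7} → SUM(m.qty)=20
  10: ids {5, 8} → SUM(m.qty)=17

Zane | 20 ; Tara | 17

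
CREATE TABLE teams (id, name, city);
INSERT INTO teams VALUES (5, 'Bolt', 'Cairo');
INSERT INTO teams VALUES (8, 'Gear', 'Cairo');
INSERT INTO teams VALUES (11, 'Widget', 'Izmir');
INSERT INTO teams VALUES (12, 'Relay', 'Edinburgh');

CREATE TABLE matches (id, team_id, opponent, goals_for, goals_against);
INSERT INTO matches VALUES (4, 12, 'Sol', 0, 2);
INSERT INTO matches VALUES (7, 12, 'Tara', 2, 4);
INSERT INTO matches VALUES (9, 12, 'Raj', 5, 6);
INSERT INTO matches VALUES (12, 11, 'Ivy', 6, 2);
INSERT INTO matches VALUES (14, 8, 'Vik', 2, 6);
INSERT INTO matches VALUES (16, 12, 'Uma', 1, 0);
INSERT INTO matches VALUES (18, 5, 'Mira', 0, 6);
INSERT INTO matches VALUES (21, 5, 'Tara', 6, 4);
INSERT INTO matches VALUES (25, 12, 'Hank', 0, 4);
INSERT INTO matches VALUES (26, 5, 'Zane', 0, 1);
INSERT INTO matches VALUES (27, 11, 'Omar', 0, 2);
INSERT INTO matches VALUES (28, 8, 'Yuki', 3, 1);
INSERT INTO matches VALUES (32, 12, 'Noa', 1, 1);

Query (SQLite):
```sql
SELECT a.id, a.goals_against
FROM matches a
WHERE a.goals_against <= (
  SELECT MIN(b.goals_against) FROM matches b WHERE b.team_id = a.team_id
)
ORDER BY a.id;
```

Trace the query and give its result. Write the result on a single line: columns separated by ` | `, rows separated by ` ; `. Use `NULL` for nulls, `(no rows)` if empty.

For each matches row a, compute MIN(goals_against) over rows sharing a.team_id.
Keep row a if a.goals_against <= that per-group MIN.
  team_id=5: MIN(goals_against) = 1
  team_id=8: MIN(goals_against) = 1
  team_id=11: MIN(goals_against) = 2
  team_id=12: MIN(goals_against) = 0

12 | 2 ; 16 | 0 ; 26 | 1 ; 27 | 2 ; 28 | 1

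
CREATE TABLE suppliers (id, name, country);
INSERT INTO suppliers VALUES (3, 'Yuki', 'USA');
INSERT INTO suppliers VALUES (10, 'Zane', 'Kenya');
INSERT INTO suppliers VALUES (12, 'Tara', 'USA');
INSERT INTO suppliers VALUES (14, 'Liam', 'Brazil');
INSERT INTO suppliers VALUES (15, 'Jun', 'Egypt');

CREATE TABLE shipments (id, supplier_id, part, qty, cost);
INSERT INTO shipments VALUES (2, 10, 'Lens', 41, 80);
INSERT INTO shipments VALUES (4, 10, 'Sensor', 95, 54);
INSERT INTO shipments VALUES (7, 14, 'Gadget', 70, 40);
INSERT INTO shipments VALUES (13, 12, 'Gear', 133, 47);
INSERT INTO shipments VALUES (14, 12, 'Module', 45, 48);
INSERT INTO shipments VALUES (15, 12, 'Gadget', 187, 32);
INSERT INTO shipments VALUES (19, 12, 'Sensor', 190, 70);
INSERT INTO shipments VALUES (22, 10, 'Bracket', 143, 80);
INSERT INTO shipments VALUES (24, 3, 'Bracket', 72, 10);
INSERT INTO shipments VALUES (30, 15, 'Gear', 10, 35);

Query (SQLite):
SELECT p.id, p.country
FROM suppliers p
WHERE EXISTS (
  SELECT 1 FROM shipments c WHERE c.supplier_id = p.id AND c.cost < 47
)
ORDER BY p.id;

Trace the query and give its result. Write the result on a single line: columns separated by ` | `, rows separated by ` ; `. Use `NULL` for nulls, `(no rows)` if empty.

For each suppliers row, check whether any shipments with matching supplier_id has cost < 47.
Keep rows where that is true.

3 | USA ; 12 | USA ; 14 | Brazil ; 15 | Egypt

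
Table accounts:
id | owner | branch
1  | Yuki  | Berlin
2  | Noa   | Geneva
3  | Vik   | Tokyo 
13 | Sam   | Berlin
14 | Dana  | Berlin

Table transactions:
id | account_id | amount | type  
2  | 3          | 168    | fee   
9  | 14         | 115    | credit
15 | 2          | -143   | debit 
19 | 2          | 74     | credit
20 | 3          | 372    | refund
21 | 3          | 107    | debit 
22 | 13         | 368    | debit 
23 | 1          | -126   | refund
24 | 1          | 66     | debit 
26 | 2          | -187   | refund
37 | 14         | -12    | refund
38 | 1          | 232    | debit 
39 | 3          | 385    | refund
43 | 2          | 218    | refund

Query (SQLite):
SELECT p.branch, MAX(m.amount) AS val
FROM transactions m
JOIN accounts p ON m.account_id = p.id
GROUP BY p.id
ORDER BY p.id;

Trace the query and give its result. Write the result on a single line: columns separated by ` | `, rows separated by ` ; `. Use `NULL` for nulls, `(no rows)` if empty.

Join each transactions row to its accounts via account_id.
Group joined rows by accounts.id; compute MAX(m.amount) per group.
  1: ids {23, 24, 38} → MAX(m.amount)=232
  2: ids {15, 19, 26, 43} → MAX(m.amount)=218
  3: ids {2, 20, 21, 39} → MAX(m.amount)=385
  13: ids {22} → MAX(m.amount)=368
  14: ids {9, 37} → MAX(m.amount)=115

Berlin | 232 ; Geneva | 218 ; Tokyo | 385 ; Berlin | 368 ; Berlin | 115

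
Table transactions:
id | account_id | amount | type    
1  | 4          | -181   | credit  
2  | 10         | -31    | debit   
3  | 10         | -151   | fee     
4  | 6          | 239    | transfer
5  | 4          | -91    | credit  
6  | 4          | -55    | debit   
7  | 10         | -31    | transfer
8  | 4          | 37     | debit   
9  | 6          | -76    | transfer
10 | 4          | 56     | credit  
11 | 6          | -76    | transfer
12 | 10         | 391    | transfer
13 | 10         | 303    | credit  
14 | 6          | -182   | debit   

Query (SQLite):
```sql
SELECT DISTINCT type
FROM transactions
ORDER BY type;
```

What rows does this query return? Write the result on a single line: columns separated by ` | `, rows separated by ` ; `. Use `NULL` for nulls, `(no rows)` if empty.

Collect distinct type values from transactions.

credit ; debit ; fee ; transfer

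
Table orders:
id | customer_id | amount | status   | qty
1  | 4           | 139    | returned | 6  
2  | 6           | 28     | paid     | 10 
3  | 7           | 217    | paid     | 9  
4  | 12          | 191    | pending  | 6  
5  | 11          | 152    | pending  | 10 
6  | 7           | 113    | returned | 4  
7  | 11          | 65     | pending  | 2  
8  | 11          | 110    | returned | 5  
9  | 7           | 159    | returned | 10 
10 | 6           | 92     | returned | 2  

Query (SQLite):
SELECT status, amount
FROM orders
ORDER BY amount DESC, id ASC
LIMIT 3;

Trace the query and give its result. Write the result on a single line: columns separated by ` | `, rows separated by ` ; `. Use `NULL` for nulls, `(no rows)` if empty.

Sort by amount desc, tiebreak id asc: (217, id=3), (191, id=4), (159, id=9), (152, id=5), (139, id=1), (113, id=6) …. Take first 3.

paid | 217 ; pending | 191 ; returned | 159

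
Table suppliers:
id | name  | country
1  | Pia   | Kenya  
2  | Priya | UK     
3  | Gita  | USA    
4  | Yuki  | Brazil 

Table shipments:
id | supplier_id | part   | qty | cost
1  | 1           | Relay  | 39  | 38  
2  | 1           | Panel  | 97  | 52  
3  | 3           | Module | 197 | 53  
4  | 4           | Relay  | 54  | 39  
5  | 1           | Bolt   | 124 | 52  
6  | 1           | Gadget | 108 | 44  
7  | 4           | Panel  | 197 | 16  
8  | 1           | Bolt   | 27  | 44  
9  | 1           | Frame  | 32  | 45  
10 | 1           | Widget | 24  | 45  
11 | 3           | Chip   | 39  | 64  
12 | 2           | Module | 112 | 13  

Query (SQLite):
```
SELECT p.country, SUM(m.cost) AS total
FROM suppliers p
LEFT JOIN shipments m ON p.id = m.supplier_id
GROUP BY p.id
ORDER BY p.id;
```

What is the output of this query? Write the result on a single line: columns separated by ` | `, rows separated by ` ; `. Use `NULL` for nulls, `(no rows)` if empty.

LEFT JOIN keeps every suppliers row; unmatched ones get NULL for shipments columns.
Group by suppliers.id and compute SUM(m.cost). SUM over an all-NULL group is NULL.
  1: ids {1, 2, 5, 6, 8, 9, 10} → SUM(m.cost)=320
  2: ids {12} → SUM(m.cost)=13
  3: ids {3, 11} → SUM(m.cost)=117
  4: ids {4, 7} → SUM(m.cost)=55

Kenya | 320 ; UK | 13 ; USA | 117 ; Brazil | 55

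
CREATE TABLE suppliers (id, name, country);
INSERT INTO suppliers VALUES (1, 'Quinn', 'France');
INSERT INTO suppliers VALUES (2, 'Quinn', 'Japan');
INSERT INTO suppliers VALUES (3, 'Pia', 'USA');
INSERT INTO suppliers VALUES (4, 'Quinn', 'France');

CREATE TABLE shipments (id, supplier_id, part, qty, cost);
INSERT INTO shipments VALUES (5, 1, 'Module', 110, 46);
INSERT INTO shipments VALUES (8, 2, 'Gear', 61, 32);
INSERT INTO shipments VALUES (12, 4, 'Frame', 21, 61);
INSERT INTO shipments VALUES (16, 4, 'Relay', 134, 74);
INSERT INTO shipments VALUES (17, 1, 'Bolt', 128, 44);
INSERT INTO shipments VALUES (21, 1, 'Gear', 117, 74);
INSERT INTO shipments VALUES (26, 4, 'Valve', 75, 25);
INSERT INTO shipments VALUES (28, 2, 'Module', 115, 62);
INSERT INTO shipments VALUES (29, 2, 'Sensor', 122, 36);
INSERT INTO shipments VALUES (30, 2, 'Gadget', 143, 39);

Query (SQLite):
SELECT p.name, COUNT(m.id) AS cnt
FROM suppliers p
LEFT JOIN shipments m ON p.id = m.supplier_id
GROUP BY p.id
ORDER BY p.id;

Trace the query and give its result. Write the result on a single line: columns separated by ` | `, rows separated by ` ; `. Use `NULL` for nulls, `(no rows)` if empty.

Quinn | 3 ; Quinn | 4 ; Pia | 0 ; Quinn | 3

LEFT JOIN keeps every suppliers row; unmatched ones get NULL for shipments columns.
Group by suppliers.id and compute COUNT(m.id). COUNT(col) of an all-NULL group is 0.
  1: ids {5, 17, 21} → COUNT(m.id)=3
  2: ids {8, 28, 29, 30} → COUNT(m.id)=4
  3: ids {—} → COUNT(m.id)=0
  4: ids {12, 16, 26} → COUNT(m.id)=3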